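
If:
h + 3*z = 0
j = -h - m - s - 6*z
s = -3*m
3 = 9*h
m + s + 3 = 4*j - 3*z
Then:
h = 1/3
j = 3/5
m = 2/15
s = -2/5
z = -1/9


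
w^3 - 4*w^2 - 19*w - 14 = (w - 7)*(w + 1)*(w + 2)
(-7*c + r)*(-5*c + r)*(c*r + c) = 35*c^3*r + 35*c^3 - 12*c^2*r^2 - 12*c^2*r + c*r^3 + c*r^2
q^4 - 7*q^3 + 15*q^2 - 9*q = q*(q - 3)^2*(q - 1)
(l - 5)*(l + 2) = l^2 - 3*l - 10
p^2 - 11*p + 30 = (p - 6)*(p - 5)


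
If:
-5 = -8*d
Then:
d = 5/8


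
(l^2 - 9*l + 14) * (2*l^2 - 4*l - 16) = 2*l^4 - 22*l^3 + 48*l^2 + 88*l - 224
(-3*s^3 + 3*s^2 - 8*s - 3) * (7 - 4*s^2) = 12*s^5 - 12*s^4 + 11*s^3 + 33*s^2 - 56*s - 21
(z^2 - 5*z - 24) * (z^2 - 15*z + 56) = z^4 - 20*z^3 + 107*z^2 + 80*z - 1344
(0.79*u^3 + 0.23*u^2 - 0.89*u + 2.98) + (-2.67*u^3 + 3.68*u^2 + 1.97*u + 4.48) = -1.88*u^3 + 3.91*u^2 + 1.08*u + 7.46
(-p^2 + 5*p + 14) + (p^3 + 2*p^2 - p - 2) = p^3 + p^2 + 4*p + 12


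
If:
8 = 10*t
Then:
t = 4/5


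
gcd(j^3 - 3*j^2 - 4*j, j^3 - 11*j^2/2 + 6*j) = j^2 - 4*j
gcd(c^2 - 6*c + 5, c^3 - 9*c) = 1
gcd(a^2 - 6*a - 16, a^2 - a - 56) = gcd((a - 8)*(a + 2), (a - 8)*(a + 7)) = a - 8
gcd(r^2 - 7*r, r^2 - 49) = r - 7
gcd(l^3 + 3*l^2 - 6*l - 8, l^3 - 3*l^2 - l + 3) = l + 1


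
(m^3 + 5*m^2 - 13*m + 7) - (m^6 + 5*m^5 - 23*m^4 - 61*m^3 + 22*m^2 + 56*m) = -m^6 - 5*m^5 + 23*m^4 + 62*m^3 - 17*m^2 - 69*m + 7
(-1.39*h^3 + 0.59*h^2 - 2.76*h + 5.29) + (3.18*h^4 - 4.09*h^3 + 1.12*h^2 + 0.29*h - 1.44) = 3.18*h^4 - 5.48*h^3 + 1.71*h^2 - 2.47*h + 3.85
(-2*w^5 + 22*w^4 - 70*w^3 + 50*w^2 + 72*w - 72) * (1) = -2*w^5 + 22*w^4 - 70*w^3 + 50*w^2 + 72*w - 72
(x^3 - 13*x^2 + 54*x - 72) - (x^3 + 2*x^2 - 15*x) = -15*x^2 + 69*x - 72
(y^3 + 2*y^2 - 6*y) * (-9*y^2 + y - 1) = -9*y^5 - 17*y^4 + 55*y^3 - 8*y^2 + 6*y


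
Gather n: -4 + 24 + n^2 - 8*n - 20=n^2 - 8*n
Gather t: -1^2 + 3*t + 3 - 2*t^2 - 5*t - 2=-2*t^2 - 2*t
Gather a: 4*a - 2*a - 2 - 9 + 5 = 2*a - 6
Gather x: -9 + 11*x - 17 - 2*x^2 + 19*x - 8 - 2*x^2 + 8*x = -4*x^2 + 38*x - 34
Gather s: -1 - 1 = -2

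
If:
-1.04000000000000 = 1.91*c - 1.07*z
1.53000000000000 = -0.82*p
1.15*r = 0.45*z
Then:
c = 0.56020942408377*z - 0.544502617801047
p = -1.87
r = 0.391304347826087*z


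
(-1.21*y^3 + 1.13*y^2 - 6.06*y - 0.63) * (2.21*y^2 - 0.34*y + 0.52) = -2.6741*y^5 + 2.9087*y^4 - 14.406*y^3 + 1.2557*y^2 - 2.937*y - 0.3276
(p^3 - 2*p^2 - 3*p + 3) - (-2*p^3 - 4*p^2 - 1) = 3*p^3 + 2*p^2 - 3*p + 4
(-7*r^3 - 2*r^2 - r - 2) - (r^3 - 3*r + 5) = -8*r^3 - 2*r^2 + 2*r - 7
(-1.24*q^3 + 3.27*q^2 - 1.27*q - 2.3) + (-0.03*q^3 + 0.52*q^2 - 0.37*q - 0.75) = -1.27*q^3 + 3.79*q^2 - 1.64*q - 3.05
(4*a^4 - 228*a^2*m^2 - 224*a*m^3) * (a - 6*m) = 4*a^5 - 24*a^4*m - 228*a^3*m^2 + 1144*a^2*m^3 + 1344*a*m^4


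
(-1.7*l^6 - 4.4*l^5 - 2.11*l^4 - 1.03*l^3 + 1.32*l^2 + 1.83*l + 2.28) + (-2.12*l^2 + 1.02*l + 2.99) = -1.7*l^6 - 4.4*l^5 - 2.11*l^4 - 1.03*l^3 - 0.8*l^2 + 2.85*l + 5.27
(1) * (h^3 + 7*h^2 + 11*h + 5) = h^3 + 7*h^2 + 11*h + 5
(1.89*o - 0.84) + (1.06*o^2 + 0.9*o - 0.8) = 1.06*o^2 + 2.79*o - 1.64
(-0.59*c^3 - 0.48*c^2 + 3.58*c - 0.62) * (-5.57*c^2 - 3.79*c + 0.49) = 3.2863*c^5 + 4.9097*c^4 - 18.4105*c^3 - 10.35*c^2 + 4.104*c - 0.3038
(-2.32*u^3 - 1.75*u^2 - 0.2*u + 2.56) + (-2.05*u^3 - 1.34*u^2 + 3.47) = -4.37*u^3 - 3.09*u^2 - 0.2*u + 6.03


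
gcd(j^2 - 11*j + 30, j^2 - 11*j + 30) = j^2 - 11*j + 30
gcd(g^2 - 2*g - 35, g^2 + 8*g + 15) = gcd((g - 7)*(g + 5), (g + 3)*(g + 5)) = g + 5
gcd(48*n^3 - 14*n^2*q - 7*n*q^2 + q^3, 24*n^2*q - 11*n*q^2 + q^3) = -8*n + q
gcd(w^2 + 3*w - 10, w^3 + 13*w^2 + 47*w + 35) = w + 5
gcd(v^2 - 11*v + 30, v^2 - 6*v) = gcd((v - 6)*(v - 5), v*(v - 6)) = v - 6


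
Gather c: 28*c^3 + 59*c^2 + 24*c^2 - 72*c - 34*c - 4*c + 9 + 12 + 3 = 28*c^3 + 83*c^2 - 110*c + 24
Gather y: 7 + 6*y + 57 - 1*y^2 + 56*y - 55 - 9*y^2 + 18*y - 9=-10*y^2 + 80*y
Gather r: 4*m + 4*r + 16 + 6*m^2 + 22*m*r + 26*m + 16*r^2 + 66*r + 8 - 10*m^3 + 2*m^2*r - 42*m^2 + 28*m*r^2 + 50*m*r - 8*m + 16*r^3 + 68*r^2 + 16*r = -10*m^3 - 36*m^2 + 22*m + 16*r^3 + r^2*(28*m + 84) + r*(2*m^2 + 72*m + 86) + 24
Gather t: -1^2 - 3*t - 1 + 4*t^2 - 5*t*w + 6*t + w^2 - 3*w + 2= 4*t^2 + t*(3 - 5*w) + w^2 - 3*w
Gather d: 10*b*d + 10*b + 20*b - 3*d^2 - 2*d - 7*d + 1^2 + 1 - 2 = 30*b - 3*d^2 + d*(10*b - 9)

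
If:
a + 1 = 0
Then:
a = -1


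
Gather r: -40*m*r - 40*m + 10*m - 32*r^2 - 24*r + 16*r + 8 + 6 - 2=-30*m - 32*r^2 + r*(-40*m - 8) + 12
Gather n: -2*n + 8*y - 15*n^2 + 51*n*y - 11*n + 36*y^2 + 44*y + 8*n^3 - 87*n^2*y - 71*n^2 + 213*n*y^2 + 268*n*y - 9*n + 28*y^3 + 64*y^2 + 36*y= 8*n^3 + n^2*(-87*y - 86) + n*(213*y^2 + 319*y - 22) + 28*y^3 + 100*y^2 + 88*y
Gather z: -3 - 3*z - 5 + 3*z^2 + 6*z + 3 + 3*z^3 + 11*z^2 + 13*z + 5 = 3*z^3 + 14*z^2 + 16*z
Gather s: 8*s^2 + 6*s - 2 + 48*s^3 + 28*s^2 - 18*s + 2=48*s^3 + 36*s^2 - 12*s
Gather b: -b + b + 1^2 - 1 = 0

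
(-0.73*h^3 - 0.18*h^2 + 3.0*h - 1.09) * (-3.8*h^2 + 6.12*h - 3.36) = 2.774*h^5 - 3.7836*h^4 - 10.0488*h^3 + 23.1068*h^2 - 16.7508*h + 3.6624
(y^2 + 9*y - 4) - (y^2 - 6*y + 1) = 15*y - 5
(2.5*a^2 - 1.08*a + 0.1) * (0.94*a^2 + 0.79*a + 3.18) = 2.35*a^4 + 0.9598*a^3 + 7.1908*a^2 - 3.3554*a + 0.318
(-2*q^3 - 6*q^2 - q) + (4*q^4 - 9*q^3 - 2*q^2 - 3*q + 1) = 4*q^4 - 11*q^3 - 8*q^2 - 4*q + 1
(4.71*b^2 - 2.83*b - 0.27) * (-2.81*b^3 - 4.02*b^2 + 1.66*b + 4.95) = -13.2351*b^5 - 10.9819*b^4 + 19.9539*b^3 + 19.7021*b^2 - 14.4567*b - 1.3365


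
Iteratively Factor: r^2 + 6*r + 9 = (r + 3)*(r + 3)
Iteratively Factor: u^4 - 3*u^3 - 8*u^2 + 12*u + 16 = (u + 1)*(u^3 - 4*u^2 - 4*u + 16) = (u - 4)*(u + 1)*(u^2 - 4) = (u - 4)*(u - 2)*(u + 1)*(u + 2)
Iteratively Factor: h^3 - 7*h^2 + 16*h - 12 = (h - 2)*(h^2 - 5*h + 6) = (h - 2)^2*(h - 3)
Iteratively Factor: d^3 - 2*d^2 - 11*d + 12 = (d - 4)*(d^2 + 2*d - 3) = (d - 4)*(d + 3)*(d - 1)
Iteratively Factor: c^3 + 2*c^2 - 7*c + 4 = (c + 4)*(c^2 - 2*c + 1) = (c - 1)*(c + 4)*(c - 1)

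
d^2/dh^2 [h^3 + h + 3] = 6*h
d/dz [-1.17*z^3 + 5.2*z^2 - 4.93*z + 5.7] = -3.51*z^2 + 10.4*z - 4.93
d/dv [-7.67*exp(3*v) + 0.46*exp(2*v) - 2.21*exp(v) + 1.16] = (-23.01*exp(2*v) + 0.92*exp(v) - 2.21)*exp(v)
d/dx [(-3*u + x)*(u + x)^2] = (-5*u + 3*x)*(u + x)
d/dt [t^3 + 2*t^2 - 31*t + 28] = 3*t^2 + 4*t - 31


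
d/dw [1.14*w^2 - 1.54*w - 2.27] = 2.28*w - 1.54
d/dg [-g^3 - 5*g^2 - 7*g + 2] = -3*g^2 - 10*g - 7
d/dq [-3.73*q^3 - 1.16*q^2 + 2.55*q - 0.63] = -11.19*q^2 - 2.32*q + 2.55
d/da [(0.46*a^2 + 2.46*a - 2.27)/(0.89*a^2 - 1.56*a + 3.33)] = (-2.907*a^2 + 7.1042*a + 4.6506)/(0.7921*a^4 - 2.7768*a^3 + 8.361*a^2 - 10.3896*a + 11.0889)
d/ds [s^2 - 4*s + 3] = 2*s - 4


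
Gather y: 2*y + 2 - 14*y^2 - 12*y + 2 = -14*y^2 - 10*y + 4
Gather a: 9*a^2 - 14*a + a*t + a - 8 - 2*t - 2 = 9*a^2 + a*(t - 13) - 2*t - 10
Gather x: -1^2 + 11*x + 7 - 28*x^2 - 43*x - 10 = -28*x^2 - 32*x - 4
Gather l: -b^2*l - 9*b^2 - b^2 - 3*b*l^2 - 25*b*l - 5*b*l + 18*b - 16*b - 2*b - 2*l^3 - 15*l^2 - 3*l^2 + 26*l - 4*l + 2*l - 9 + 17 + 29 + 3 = -10*b^2 - 2*l^3 + l^2*(-3*b - 18) + l*(-b^2 - 30*b + 24) + 40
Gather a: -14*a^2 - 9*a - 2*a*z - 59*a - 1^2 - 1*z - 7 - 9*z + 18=-14*a^2 + a*(-2*z - 68) - 10*z + 10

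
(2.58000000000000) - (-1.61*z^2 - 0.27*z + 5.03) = 1.61*z^2 + 0.27*z - 2.45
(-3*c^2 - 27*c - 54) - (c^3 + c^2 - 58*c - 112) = -c^3 - 4*c^2 + 31*c + 58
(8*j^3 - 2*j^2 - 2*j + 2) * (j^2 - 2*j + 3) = 8*j^5 - 18*j^4 + 26*j^3 - 10*j + 6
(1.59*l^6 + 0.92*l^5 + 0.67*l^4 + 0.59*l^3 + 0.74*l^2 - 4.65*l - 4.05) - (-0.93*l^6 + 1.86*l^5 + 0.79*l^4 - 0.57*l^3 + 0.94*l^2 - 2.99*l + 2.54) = 2.52*l^6 - 0.94*l^5 - 0.12*l^4 + 1.16*l^3 - 0.2*l^2 - 1.66*l - 6.59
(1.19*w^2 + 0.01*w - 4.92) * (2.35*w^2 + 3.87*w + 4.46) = 2.7965*w^4 + 4.6288*w^3 - 6.2159*w^2 - 18.9958*w - 21.9432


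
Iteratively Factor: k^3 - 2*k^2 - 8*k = (k - 4)*(k^2 + 2*k) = (k - 4)*(k + 2)*(k)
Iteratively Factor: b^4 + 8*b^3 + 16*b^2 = (b)*(b^3 + 8*b^2 + 16*b) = b*(b + 4)*(b^2 + 4*b) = b^2*(b + 4)*(b + 4)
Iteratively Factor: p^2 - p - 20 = (p - 5)*(p + 4)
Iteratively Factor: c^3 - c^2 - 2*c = (c - 2)*(c^2 + c) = c*(c - 2)*(c + 1)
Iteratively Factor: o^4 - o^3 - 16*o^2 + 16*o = (o + 4)*(o^3 - 5*o^2 + 4*o) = (o - 4)*(o + 4)*(o^2 - o) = o*(o - 4)*(o + 4)*(o - 1)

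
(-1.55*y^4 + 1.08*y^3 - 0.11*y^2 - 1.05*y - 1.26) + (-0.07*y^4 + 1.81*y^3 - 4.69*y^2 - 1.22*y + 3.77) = -1.62*y^4 + 2.89*y^3 - 4.8*y^2 - 2.27*y + 2.51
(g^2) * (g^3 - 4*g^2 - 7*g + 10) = g^5 - 4*g^4 - 7*g^3 + 10*g^2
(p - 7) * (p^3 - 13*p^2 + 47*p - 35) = p^4 - 20*p^3 + 138*p^2 - 364*p + 245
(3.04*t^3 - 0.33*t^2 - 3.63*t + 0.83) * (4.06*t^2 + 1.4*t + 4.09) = 12.3424*t^5 + 2.9162*t^4 - 2.7662*t^3 - 3.0619*t^2 - 13.6847*t + 3.3947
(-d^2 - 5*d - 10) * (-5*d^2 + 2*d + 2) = 5*d^4 + 23*d^3 + 38*d^2 - 30*d - 20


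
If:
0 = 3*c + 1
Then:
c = -1/3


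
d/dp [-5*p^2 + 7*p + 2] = 7 - 10*p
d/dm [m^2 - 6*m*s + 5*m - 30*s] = 2*m - 6*s + 5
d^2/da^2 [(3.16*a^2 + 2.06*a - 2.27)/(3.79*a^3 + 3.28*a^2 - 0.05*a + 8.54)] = (90.7811120000001*a^6 + 177.540276*a^5 - 234.035532*a^4 - 1837.25774*a^3 - 1475.143122*a^2 + 96.84834*a + 589.84645)/(54.439939*a^9 + 141.342744*a^8 + 120.168393*a^7 + 399.566434*a^6 + 635.389353*a^5 + 265.944828*a^4 + 820.828807*a^3 + 717.710994*a^2 - 10.93974*a + 622.835864)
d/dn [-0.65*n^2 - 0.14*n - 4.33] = -1.3*n - 0.14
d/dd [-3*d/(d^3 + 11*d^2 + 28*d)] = 3*(2*d + 11)/(d^2 + 11*d + 28)^2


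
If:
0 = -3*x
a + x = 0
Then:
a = 0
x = 0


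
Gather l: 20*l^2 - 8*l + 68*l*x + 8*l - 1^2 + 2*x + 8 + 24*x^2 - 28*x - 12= 20*l^2 + 68*l*x + 24*x^2 - 26*x - 5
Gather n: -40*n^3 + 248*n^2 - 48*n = -40*n^3 + 248*n^2 - 48*n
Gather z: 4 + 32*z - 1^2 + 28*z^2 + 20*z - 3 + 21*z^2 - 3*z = 49*z^2 + 49*z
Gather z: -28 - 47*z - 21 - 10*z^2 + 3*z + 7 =-10*z^2 - 44*z - 42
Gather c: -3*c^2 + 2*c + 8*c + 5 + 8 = -3*c^2 + 10*c + 13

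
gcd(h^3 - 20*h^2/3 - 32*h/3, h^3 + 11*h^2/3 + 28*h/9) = h^2 + 4*h/3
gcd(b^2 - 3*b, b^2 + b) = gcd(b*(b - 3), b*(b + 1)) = b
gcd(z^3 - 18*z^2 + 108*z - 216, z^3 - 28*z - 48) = z - 6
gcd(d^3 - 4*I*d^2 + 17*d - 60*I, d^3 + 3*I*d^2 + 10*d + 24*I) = d^2 + I*d + 12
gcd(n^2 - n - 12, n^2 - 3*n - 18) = n + 3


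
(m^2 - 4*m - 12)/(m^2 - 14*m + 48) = (m + 2)/(m - 8)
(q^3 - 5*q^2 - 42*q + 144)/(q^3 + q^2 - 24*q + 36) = (q - 8)/(q - 2)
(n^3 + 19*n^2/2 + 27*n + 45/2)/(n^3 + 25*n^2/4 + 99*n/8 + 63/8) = 4*(n + 5)/(4*n + 7)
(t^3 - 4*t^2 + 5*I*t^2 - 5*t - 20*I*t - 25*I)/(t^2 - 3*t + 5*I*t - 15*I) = (t^2 - 4*t - 5)/(t - 3)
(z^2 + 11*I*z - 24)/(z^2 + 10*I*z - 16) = (z + 3*I)/(z + 2*I)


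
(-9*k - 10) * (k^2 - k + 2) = -9*k^3 - k^2 - 8*k - 20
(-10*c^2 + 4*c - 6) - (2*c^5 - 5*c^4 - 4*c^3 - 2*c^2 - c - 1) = -2*c^5 + 5*c^4 + 4*c^3 - 8*c^2 + 5*c - 5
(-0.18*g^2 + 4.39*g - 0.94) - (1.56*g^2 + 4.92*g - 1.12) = -1.74*g^2 - 0.53*g + 0.18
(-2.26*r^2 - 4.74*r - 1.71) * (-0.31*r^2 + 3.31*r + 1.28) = 0.7006*r^4 - 6.0112*r^3 - 18.0521*r^2 - 11.7273*r - 2.1888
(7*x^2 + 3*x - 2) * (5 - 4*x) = -28*x^3 + 23*x^2 + 23*x - 10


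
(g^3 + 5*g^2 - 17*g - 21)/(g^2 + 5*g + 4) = (g^2 + 4*g - 21)/(g + 4)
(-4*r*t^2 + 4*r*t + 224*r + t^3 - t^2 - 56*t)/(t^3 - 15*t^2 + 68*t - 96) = (-4*r*t - 28*r + t^2 + 7*t)/(t^2 - 7*t + 12)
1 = 1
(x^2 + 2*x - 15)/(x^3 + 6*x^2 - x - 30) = (x - 3)/(x^2 + x - 6)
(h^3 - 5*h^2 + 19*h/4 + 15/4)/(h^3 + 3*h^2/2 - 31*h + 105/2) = (h + 1/2)/(h + 7)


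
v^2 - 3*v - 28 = (v - 7)*(v + 4)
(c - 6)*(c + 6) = c^2 - 36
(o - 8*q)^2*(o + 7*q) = o^3 - 9*o^2*q - 48*o*q^2 + 448*q^3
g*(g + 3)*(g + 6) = g^3 + 9*g^2 + 18*g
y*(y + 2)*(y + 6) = y^3 + 8*y^2 + 12*y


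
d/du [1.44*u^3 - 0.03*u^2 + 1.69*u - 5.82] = 4.32*u^2 - 0.06*u + 1.69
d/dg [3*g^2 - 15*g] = 6*g - 15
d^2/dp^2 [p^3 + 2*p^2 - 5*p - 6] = 6*p + 4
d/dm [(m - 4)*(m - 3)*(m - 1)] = 3*m^2 - 16*m + 19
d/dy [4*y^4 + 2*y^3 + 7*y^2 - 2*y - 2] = 16*y^3 + 6*y^2 + 14*y - 2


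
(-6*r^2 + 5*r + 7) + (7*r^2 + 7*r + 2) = r^2 + 12*r + 9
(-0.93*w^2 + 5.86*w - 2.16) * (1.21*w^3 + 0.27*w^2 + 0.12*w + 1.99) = -1.1253*w^5 + 6.8395*w^4 - 1.143*w^3 - 1.7307*w^2 + 11.4022*w - 4.2984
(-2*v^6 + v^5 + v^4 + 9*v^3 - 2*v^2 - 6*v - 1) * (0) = 0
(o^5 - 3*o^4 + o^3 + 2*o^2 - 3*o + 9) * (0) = 0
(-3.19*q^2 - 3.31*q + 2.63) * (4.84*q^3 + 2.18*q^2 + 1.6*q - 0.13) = -15.4396*q^5 - 22.9746*q^4 + 0.409399999999998*q^3 + 0.8521*q^2 + 4.6383*q - 0.3419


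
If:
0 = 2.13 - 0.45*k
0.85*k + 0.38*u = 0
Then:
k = 4.73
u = -10.59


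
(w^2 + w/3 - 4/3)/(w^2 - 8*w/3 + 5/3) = (3*w + 4)/(3*w - 5)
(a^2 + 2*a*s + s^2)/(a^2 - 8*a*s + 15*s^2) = (a^2 + 2*a*s + s^2)/(a^2 - 8*a*s + 15*s^2)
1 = 1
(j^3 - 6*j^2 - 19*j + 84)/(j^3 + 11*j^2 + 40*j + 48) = (j^2 - 10*j + 21)/(j^2 + 7*j + 12)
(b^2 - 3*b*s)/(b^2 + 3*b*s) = (b - 3*s)/(b + 3*s)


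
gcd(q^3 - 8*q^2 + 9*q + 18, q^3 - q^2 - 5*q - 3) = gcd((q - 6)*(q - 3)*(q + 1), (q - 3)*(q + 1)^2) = q^2 - 2*q - 3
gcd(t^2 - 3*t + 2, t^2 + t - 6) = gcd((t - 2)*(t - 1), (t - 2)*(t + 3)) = t - 2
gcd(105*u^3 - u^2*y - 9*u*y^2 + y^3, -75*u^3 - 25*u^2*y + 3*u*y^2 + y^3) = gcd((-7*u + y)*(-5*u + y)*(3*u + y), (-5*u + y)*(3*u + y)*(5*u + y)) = -15*u^2 - 2*u*y + y^2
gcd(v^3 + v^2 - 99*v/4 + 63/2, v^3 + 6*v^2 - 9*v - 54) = v + 6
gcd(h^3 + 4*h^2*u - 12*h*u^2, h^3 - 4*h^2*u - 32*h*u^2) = h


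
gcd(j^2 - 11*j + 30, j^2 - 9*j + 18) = j - 6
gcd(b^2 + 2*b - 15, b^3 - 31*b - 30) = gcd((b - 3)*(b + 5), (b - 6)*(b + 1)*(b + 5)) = b + 5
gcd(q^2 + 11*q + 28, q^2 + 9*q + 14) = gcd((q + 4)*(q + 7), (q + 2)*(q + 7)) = q + 7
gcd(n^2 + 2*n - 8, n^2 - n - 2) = n - 2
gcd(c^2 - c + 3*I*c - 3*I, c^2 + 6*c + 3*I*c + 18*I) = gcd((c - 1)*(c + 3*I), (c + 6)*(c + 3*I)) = c + 3*I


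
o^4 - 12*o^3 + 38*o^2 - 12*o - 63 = (o - 7)*(o - 3)^2*(o + 1)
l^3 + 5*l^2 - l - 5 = (l - 1)*(l + 1)*(l + 5)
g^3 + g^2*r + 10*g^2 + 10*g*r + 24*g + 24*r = (g + 4)*(g + 6)*(g + r)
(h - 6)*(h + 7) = h^2 + h - 42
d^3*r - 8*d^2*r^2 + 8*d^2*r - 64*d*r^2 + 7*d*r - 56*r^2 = (d + 7)*(d - 8*r)*(d*r + r)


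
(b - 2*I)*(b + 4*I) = b^2 + 2*I*b + 8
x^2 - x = x*(x - 1)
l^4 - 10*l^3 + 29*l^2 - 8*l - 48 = (l - 4)^2*(l - 3)*(l + 1)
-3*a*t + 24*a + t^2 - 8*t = (-3*a + t)*(t - 8)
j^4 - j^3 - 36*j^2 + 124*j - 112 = (j - 4)*(j - 2)^2*(j + 7)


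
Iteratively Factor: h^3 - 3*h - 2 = (h + 1)*(h^2 - h - 2) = (h - 2)*(h + 1)*(h + 1)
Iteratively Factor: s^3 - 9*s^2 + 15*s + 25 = (s - 5)*(s^2 - 4*s - 5) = (s - 5)*(s + 1)*(s - 5)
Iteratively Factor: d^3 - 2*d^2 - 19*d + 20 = (d - 1)*(d^2 - d - 20) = (d - 5)*(d - 1)*(d + 4)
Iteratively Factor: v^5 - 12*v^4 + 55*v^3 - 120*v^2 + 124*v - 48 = (v - 1)*(v^4 - 11*v^3 + 44*v^2 - 76*v + 48) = (v - 2)*(v - 1)*(v^3 - 9*v^2 + 26*v - 24) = (v - 4)*(v - 2)*(v - 1)*(v^2 - 5*v + 6) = (v - 4)*(v - 3)*(v - 2)*(v - 1)*(v - 2)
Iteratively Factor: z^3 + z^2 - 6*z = (z - 2)*(z^2 + 3*z) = z*(z - 2)*(z + 3)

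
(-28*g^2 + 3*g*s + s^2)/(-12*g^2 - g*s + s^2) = (7*g + s)/(3*g + s)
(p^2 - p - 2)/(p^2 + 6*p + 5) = (p - 2)/(p + 5)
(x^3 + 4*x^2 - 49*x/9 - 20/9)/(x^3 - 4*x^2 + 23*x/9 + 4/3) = (x + 5)/(x - 3)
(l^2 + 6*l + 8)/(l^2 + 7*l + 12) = (l + 2)/(l + 3)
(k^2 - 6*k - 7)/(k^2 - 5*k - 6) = (k - 7)/(k - 6)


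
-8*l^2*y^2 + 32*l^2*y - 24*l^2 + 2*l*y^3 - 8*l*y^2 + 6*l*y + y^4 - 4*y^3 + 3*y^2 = (-2*l + y)*(4*l + y)*(y - 3)*(y - 1)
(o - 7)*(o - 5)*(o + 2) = o^3 - 10*o^2 + 11*o + 70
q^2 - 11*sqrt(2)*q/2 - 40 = (q - 8*sqrt(2))*(q + 5*sqrt(2)/2)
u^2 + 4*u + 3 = (u + 1)*(u + 3)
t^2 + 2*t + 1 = (t + 1)^2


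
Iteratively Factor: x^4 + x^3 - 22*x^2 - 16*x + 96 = (x + 4)*(x^3 - 3*x^2 - 10*x + 24) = (x - 4)*(x + 4)*(x^2 + x - 6) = (x - 4)*(x + 3)*(x + 4)*(x - 2)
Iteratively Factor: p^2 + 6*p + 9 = (p + 3)*(p + 3)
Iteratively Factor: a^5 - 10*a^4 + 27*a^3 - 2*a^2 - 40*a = (a)*(a^4 - 10*a^3 + 27*a^2 - 2*a - 40) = a*(a + 1)*(a^3 - 11*a^2 + 38*a - 40) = a*(a - 2)*(a + 1)*(a^2 - 9*a + 20) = a*(a - 4)*(a - 2)*(a + 1)*(a - 5)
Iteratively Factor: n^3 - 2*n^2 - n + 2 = (n - 2)*(n^2 - 1) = (n - 2)*(n - 1)*(n + 1)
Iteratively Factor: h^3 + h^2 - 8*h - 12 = (h + 2)*(h^2 - h - 6) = (h - 3)*(h + 2)*(h + 2)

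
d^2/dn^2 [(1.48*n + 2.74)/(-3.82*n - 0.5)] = -74.312752/(3.82*n + 0.5)^3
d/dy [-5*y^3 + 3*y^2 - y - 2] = -15*y^2 + 6*y - 1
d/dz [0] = 0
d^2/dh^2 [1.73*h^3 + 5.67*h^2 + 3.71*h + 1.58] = 10.38*h + 11.34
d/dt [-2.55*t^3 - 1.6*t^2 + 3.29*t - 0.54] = -7.65*t^2 - 3.2*t + 3.29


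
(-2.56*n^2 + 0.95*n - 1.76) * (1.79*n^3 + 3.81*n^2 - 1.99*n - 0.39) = -4.5824*n^5 - 8.0531*n^4 + 5.5635*n^3 - 7.5977*n^2 + 3.1319*n + 0.6864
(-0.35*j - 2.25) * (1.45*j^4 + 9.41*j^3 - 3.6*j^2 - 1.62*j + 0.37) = -0.5075*j^5 - 6.556*j^4 - 19.9125*j^3 + 8.667*j^2 + 3.5155*j - 0.8325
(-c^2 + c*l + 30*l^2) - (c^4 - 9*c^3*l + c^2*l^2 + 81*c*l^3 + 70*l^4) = -c^4 + 9*c^3*l - c^2*l^2 - c^2 - 81*c*l^3 + c*l - 70*l^4 + 30*l^2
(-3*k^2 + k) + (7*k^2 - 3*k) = 4*k^2 - 2*k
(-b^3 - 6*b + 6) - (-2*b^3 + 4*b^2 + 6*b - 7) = b^3 - 4*b^2 - 12*b + 13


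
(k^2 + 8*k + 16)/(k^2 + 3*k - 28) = (k^2 + 8*k + 16)/(k^2 + 3*k - 28)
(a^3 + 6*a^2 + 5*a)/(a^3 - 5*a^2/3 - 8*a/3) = 3*(a + 5)/(3*a - 8)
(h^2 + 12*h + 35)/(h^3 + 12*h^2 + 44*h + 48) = (h^2 + 12*h + 35)/(h^3 + 12*h^2 + 44*h + 48)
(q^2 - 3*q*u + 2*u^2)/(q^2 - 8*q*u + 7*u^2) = (q - 2*u)/(q - 7*u)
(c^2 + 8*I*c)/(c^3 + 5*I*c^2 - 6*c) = (c + 8*I)/(c^2 + 5*I*c - 6)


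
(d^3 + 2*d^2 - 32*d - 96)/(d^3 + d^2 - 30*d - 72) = (d + 4)/(d + 3)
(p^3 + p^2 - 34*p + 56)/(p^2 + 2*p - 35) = (p^2 - 6*p + 8)/(p - 5)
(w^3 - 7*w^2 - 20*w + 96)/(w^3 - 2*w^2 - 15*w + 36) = (w - 8)/(w - 3)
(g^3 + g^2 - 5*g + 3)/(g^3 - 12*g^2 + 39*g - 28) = (g^2 + 2*g - 3)/(g^2 - 11*g + 28)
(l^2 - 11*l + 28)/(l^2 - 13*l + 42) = (l - 4)/(l - 6)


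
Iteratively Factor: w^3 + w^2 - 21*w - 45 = (w + 3)*(w^2 - 2*w - 15) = (w + 3)^2*(w - 5)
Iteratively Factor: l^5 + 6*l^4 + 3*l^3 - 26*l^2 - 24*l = (l - 2)*(l^4 + 8*l^3 + 19*l^2 + 12*l) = (l - 2)*(l + 1)*(l^3 + 7*l^2 + 12*l) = (l - 2)*(l + 1)*(l + 3)*(l^2 + 4*l) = (l - 2)*(l + 1)*(l + 3)*(l + 4)*(l)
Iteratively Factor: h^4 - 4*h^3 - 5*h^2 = (h)*(h^3 - 4*h^2 - 5*h) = h*(h - 5)*(h^2 + h) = h*(h - 5)*(h + 1)*(h)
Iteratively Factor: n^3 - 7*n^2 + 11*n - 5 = (n - 5)*(n^2 - 2*n + 1) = (n - 5)*(n - 1)*(n - 1)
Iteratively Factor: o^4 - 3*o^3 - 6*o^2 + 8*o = (o - 4)*(o^3 + o^2 - 2*o) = o*(o - 4)*(o^2 + o - 2) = o*(o - 4)*(o + 2)*(o - 1)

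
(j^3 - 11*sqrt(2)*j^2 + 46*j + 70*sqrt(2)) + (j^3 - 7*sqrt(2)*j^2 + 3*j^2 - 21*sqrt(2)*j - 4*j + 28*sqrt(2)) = 2*j^3 - 18*sqrt(2)*j^2 + 3*j^2 - 21*sqrt(2)*j + 42*j + 98*sqrt(2)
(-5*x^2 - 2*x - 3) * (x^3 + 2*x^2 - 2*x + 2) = -5*x^5 - 12*x^4 + 3*x^3 - 12*x^2 + 2*x - 6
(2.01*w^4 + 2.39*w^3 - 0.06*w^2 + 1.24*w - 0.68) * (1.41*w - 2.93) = 2.8341*w^5 - 2.5194*w^4 - 7.0873*w^3 + 1.9242*w^2 - 4.592*w + 1.9924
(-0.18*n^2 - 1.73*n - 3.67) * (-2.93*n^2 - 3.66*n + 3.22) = 0.5274*n^4 + 5.7277*n^3 + 16.5053*n^2 + 7.8616*n - 11.8174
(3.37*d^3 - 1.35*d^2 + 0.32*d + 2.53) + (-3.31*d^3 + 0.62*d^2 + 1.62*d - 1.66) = 0.0600000000000001*d^3 - 0.73*d^2 + 1.94*d + 0.87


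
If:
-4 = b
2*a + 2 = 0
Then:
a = -1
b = -4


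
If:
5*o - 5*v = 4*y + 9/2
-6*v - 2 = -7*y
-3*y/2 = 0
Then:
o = 17/30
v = -1/3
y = 0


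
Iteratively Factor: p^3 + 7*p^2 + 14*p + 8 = (p + 1)*(p^2 + 6*p + 8) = (p + 1)*(p + 2)*(p + 4)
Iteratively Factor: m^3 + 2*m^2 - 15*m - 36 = (m + 3)*(m^2 - m - 12) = (m + 3)^2*(m - 4)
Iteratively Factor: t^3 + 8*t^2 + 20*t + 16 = (t + 2)*(t^2 + 6*t + 8) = (t + 2)*(t + 4)*(t + 2)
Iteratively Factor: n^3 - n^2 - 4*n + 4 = (n + 2)*(n^2 - 3*n + 2) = (n - 2)*(n + 2)*(n - 1)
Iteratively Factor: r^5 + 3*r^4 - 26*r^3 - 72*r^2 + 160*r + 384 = (r - 3)*(r^4 + 6*r^3 - 8*r^2 - 96*r - 128) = (r - 3)*(r + 2)*(r^3 + 4*r^2 - 16*r - 64) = (r - 3)*(r + 2)*(r + 4)*(r^2 - 16) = (r - 4)*(r - 3)*(r + 2)*(r + 4)*(r + 4)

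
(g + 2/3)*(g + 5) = g^2 + 17*g/3 + 10/3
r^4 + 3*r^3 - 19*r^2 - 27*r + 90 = (r - 3)*(r - 2)*(r + 3)*(r + 5)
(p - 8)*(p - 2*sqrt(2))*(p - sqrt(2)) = p^3 - 8*p^2 - 3*sqrt(2)*p^2 + 4*p + 24*sqrt(2)*p - 32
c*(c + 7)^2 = c^3 + 14*c^2 + 49*c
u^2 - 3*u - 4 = (u - 4)*(u + 1)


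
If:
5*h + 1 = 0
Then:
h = -1/5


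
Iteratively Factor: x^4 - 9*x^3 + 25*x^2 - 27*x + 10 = (x - 1)*(x^3 - 8*x^2 + 17*x - 10) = (x - 1)^2*(x^2 - 7*x + 10) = (x - 2)*(x - 1)^2*(x - 5)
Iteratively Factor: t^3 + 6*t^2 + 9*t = (t + 3)*(t^2 + 3*t) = t*(t + 3)*(t + 3)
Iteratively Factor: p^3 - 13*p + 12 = (p + 4)*(p^2 - 4*p + 3) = (p - 3)*(p + 4)*(p - 1)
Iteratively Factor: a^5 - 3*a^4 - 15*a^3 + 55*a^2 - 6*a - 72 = (a - 3)*(a^4 - 15*a^2 + 10*a + 24) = (a - 3)*(a - 2)*(a^3 + 2*a^2 - 11*a - 12) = (a - 3)*(a - 2)*(a + 1)*(a^2 + a - 12) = (a - 3)^2*(a - 2)*(a + 1)*(a + 4)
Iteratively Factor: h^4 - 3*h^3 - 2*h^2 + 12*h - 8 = (h - 2)*(h^3 - h^2 - 4*h + 4) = (h - 2)^2*(h^2 + h - 2) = (h - 2)^2*(h + 2)*(h - 1)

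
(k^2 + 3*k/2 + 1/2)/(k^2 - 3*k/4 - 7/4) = 2*(2*k + 1)/(4*k - 7)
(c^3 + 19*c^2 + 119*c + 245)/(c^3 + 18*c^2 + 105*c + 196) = (c + 5)/(c + 4)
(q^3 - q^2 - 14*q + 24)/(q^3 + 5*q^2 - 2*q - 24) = (q - 3)/(q + 3)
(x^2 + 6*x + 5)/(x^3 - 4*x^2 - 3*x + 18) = (x^2 + 6*x + 5)/(x^3 - 4*x^2 - 3*x + 18)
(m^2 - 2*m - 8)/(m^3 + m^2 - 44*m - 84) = (m - 4)/(m^2 - m - 42)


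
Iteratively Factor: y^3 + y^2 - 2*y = (y - 1)*(y^2 + 2*y) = (y - 1)*(y + 2)*(y)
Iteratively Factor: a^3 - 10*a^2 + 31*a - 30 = (a - 3)*(a^2 - 7*a + 10) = (a - 3)*(a - 2)*(a - 5)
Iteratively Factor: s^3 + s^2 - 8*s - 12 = (s + 2)*(s^2 - s - 6) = (s - 3)*(s + 2)*(s + 2)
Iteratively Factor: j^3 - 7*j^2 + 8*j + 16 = (j - 4)*(j^2 - 3*j - 4) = (j - 4)^2*(j + 1)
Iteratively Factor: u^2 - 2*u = (u - 2)*(u)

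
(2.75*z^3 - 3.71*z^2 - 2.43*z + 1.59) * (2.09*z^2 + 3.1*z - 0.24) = 5.7475*z^5 + 0.771100000000001*z^4 - 17.2397*z^3 - 3.3195*z^2 + 5.5122*z - 0.3816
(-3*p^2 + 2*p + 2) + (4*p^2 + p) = p^2 + 3*p + 2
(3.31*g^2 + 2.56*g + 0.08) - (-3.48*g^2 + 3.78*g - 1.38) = 6.79*g^2 - 1.22*g + 1.46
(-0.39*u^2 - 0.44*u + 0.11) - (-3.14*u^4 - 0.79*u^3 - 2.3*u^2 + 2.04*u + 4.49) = 3.14*u^4 + 0.79*u^3 + 1.91*u^2 - 2.48*u - 4.38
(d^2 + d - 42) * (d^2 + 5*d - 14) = d^4 + 6*d^3 - 51*d^2 - 224*d + 588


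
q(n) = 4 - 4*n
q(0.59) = 1.64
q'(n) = -4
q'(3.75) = -4.00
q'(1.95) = -4.00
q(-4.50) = 22.00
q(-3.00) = 16.00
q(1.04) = -0.16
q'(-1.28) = -4.00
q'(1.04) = -4.00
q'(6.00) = -4.00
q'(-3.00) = -4.00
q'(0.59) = -4.00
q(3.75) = -11.00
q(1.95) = -3.80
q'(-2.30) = -4.00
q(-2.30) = 13.20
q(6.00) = -20.00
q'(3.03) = -4.00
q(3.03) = -8.12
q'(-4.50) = -4.00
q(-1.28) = 9.12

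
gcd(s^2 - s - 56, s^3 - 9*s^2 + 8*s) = s - 8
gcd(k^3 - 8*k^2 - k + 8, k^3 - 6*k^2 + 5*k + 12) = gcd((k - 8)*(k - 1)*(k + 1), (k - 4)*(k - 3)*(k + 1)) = k + 1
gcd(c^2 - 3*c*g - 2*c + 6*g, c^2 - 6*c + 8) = c - 2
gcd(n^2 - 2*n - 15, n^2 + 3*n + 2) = 1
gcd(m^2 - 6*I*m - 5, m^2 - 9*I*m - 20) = m - 5*I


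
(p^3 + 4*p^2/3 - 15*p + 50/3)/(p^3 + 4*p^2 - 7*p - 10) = (p - 5/3)/(p + 1)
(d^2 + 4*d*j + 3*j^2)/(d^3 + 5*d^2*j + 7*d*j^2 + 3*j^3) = 1/(d + j)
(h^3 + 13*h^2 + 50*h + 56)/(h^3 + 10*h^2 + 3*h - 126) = (h^2 + 6*h + 8)/(h^2 + 3*h - 18)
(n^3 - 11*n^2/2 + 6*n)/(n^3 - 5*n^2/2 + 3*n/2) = (n - 4)/(n - 1)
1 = 1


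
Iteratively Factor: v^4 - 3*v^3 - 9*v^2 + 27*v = (v)*(v^3 - 3*v^2 - 9*v + 27) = v*(v + 3)*(v^2 - 6*v + 9) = v*(v - 3)*(v + 3)*(v - 3)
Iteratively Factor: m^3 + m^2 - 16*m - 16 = (m - 4)*(m^2 + 5*m + 4) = (m - 4)*(m + 4)*(m + 1)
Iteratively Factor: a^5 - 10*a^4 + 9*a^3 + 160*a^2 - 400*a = (a)*(a^4 - 10*a^3 + 9*a^2 + 160*a - 400) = a*(a - 5)*(a^3 - 5*a^2 - 16*a + 80) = a*(a - 5)^2*(a^2 - 16) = a*(a - 5)^2*(a + 4)*(a - 4)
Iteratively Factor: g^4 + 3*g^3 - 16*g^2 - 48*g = (g)*(g^3 + 3*g^2 - 16*g - 48) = g*(g + 3)*(g^2 - 16) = g*(g - 4)*(g + 3)*(g + 4)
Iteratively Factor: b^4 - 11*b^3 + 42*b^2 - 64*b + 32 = (b - 2)*(b^3 - 9*b^2 + 24*b - 16) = (b - 2)*(b - 1)*(b^2 - 8*b + 16) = (b - 4)*(b - 2)*(b - 1)*(b - 4)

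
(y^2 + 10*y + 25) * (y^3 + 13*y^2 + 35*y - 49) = y^5 + 23*y^4 + 190*y^3 + 626*y^2 + 385*y - 1225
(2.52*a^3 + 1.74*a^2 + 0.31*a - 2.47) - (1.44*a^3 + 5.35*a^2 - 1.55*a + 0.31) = 1.08*a^3 - 3.61*a^2 + 1.86*a - 2.78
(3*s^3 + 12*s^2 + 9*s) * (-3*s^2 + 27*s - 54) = -9*s^5 + 45*s^4 + 135*s^3 - 405*s^2 - 486*s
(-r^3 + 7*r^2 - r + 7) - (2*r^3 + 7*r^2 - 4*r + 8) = -3*r^3 + 3*r - 1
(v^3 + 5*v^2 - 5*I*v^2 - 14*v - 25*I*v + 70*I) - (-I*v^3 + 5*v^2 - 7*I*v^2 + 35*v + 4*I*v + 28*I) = v^3 + I*v^3 + 2*I*v^2 - 49*v - 29*I*v + 42*I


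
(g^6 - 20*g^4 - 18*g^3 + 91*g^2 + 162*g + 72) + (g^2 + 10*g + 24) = g^6 - 20*g^4 - 18*g^3 + 92*g^2 + 172*g + 96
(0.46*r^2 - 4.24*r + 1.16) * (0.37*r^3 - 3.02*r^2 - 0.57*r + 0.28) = 0.1702*r^5 - 2.958*r^4 + 12.9718*r^3 - 0.9576*r^2 - 1.8484*r + 0.3248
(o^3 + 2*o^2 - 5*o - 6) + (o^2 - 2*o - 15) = o^3 + 3*o^2 - 7*o - 21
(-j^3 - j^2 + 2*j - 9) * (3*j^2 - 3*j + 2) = -3*j^5 + 7*j^3 - 35*j^2 + 31*j - 18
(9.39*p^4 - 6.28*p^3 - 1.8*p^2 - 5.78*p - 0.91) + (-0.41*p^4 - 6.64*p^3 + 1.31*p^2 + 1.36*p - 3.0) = 8.98*p^4 - 12.92*p^3 - 0.49*p^2 - 4.42*p - 3.91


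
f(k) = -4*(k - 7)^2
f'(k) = 56 - 8*k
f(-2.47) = -358.72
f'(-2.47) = 75.76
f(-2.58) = -367.11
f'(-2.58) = 76.64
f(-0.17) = -205.64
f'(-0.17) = 57.36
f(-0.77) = -241.49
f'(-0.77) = 62.16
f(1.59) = -117.07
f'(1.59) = 43.28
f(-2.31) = -346.70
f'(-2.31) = 74.48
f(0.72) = -157.75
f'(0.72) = 50.24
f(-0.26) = -210.83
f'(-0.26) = 58.08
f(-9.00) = -1024.00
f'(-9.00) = 128.00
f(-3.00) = -400.00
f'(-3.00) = 80.00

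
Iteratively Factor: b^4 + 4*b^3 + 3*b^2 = (b + 1)*(b^3 + 3*b^2) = b*(b + 1)*(b^2 + 3*b) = b^2*(b + 1)*(b + 3)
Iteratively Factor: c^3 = (c)*(c^2) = c^2*(c)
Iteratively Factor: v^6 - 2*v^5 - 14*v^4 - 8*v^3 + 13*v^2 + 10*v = (v + 2)*(v^5 - 4*v^4 - 6*v^3 + 4*v^2 + 5*v) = (v - 5)*(v + 2)*(v^4 + v^3 - v^2 - v) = (v - 5)*(v + 1)*(v + 2)*(v^3 - v) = (v - 5)*(v + 1)^2*(v + 2)*(v^2 - v) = (v - 5)*(v - 1)*(v + 1)^2*(v + 2)*(v)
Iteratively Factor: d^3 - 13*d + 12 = (d - 3)*(d^2 + 3*d - 4) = (d - 3)*(d - 1)*(d + 4)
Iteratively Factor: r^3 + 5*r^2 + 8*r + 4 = (r + 2)*(r^2 + 3*r + 2) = (r + 1)*(r + 2)*(r + 2)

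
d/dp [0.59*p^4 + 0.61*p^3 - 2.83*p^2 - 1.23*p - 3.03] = 2.36*p^3 + 1.83*p^2 - 5.66*p - 1.23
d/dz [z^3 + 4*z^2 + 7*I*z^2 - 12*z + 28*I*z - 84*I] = 3*z^2 + z*(8 + 14*I) - 12 + 28*I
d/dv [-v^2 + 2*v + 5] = 2 - 2*v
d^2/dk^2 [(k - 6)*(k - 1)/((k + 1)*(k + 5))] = 2*(-13*k^3 + 3*k^2 + 213*k + 421)/(k^6 + 18*k^5 + 123*k^4 + 396*k^3 + 615*k^2 + 450*k + 125)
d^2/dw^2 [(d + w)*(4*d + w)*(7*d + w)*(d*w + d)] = 6*d*(13*d^2 + 12*d*w + 4*d + 2*w^2 + w)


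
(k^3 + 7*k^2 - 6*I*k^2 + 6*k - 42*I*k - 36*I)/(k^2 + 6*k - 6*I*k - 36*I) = k + 1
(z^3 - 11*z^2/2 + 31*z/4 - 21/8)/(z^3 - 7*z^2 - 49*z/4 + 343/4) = (4*z^2 - 8*z + 3)/(2*(2*z^2 - 7*z - 49))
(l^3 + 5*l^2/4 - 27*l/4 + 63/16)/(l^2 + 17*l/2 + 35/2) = (8*l^2 - 18*l + 9)/(8*(l + 5))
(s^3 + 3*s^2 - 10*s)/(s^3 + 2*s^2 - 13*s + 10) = s/(s - 1)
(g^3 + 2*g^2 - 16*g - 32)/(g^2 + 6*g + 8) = g - 4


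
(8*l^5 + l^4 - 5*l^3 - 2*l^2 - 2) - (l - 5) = 8*l^5 + l^4 - 5*l^3 - 2*l^2 - l + 3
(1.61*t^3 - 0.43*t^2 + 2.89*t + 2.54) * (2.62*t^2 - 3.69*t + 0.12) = 4.2182*t^5 - 7.0675*t^4 + 9.3517*t^3 - 4.0609*t^2 - 9.0258*t + 0.3048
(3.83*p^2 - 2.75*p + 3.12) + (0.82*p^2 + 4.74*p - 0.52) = 4.65*p^2 + 1.99*p + 2.6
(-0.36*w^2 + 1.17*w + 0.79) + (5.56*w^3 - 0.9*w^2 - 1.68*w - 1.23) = 5.56*w^3 - 1.26*w^2 - 0.51*w - 0.44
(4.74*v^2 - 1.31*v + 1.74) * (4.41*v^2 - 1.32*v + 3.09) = 20.9034*v^4 - 12.0339*v^3 + 24.0492*v^2 - 6.3447*v + 5.3766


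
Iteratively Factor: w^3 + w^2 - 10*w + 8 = (w - 1)*(w^2 + 2*w - 8) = (w - 1)*(w + 4)*(w - 2)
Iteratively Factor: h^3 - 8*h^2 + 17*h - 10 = (h - 2)*(h^2 - 6*h + 5) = (h - 2)*(h - 1)*(h - 5)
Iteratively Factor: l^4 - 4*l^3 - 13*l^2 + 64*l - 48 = (l + 4)*(l^3 - 8*l^2 + 19*l - 12) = (l - 1)*(l + 4)*(l^2 - 7*l + 12) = (l - 4)*(l - 1)*(l + 4)*(l - 3)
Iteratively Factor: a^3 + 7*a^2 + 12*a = (a + 3)*(a^2 + 4*a) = (a + 3)*(a + 4)*(a)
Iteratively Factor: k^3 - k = (k + 1)*(k^2 - k) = k*(k + 1)*(k - 1)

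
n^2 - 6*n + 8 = (n - 4)*(n - 2)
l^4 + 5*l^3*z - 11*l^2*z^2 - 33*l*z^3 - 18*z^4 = (l - 3*z)*(l + z)^2*(l + 6*z)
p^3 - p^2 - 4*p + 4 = (p - 2)*(p - 1)*(p + 2)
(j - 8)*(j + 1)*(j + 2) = j^3 - 5*j^2 - 22*j - 16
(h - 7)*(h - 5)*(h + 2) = h^3 - 10*h^2 + 11*h + 70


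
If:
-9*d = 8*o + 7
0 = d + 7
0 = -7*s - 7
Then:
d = -7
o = 7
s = -1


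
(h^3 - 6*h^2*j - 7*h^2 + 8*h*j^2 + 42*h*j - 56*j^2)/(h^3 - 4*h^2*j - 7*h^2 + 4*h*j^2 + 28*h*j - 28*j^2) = (h - 4*j)/(h - 2*j)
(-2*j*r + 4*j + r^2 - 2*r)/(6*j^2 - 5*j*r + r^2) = (r - 2)/(-3*j + r)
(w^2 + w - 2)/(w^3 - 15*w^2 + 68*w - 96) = (w^2 + w - 2)/(w^3 - 15*w^2 + 68*w - 96)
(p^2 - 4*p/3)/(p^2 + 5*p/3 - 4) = p/(p + 3)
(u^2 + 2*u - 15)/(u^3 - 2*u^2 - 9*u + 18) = (u + 5)/(u^2 + u - 6)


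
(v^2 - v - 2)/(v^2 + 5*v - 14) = (v + 1)/(v + 7)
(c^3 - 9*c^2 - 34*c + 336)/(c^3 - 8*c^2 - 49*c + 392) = (c + 6)/(c + 7)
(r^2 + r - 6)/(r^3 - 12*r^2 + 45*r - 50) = (r + 3)/(r^2 - 10*r + 25)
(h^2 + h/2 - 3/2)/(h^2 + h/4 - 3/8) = 4*(2*h^2 + h - 3)/(8*h^2 + 2*h - 3)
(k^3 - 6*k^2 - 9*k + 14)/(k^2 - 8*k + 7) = k + 2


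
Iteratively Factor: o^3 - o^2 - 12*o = (o + 3)*(o^2 - 4*o) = (o - 4)*(o + 3)*(o)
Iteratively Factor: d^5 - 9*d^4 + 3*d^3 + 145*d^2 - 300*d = (d - 5)*(d^4 - 4*d^3 - 17*d^2 + 60*d) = (d - 5)*(d - 3)*(d^3 - d^2 - 20*d) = (d - 5)^2*(d - 3)*(d^2 + 4*d) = d*(d - 5)^2*(d - 3)*(d + 4)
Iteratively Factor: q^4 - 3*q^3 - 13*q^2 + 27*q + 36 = (q - 4)*(q^3 + q^2 - 9*q - 9) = (q - 4)*(q + 3)*(q^2 - 2*q - 3) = (q - 4)*(q - 3)*(q + 3)*(q + 1)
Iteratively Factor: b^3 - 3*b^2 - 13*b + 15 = (b - 5)*(b^2 + 2*b - 3) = (b - 5)*(b - 1)*(b + 3)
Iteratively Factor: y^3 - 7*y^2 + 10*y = (y - 5)*(y^2 - 2*y) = y*(y - 5)*(y - 2)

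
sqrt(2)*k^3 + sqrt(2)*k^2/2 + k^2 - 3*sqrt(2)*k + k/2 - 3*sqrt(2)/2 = (k - sqrt(2))*(k + 3*sqrt(2)/2)*(sqrt(2)*k + sqrt(2)/2)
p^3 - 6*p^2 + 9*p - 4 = (p - 4)*(p - 1)^2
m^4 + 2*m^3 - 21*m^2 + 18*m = m*(m - 3)*(m - 1)*(m + 6)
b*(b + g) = b^2 + b*g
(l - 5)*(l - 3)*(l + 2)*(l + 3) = l^4 - 3*l^3 - 19*l^2 + 27*l + 90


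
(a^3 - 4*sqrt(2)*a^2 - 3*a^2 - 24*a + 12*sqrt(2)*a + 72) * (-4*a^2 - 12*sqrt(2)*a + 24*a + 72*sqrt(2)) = -4*a^5 + 4*sqrt(2)*a^4 + 36*a^4 - 36*sqrt(2)*a^3 + 120*a^3 - 1728*a^2 + 360*sqrt(2)*a^2 - 2592*sqrt(2)*a + 3456*a + 5184*sqrt(2)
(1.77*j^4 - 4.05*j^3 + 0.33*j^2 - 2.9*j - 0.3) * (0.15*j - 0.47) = 0.2655*j^5 - 1.4394*j^4 + 1.953*j^3 - 0.5901*j^2 + 1.318*j + 0.141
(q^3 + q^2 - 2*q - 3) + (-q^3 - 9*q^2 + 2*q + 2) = -8*q^2 - 1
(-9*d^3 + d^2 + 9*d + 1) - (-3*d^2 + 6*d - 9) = -9*d^3 + 4*d^2 + 3*d + 10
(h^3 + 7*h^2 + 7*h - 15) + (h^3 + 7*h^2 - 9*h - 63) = 2*h^3 + 14*h^2 - 2*h - 78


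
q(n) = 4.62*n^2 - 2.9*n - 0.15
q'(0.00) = -2.90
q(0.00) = -0.15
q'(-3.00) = -30.62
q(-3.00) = 50.13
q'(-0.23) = -5.03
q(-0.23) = 0.76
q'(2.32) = 18.54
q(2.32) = 17.99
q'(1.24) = 8.56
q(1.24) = 3.36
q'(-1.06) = -12.69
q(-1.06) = 8.12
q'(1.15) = 7.73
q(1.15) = 2.62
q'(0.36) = 0.43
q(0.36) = -0.60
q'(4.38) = 37.57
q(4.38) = 75.78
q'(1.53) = 11.24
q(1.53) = 6.23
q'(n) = 9.24*n - 2.9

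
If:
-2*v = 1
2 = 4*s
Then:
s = 1/2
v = -1/2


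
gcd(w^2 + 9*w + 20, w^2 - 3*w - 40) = w + 5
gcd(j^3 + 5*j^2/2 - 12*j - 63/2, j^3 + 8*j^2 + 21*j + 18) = j^2 + 6*j + 9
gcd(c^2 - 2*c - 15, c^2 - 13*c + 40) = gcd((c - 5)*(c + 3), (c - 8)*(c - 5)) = c - 5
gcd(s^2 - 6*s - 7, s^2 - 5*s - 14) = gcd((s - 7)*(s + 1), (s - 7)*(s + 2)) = s - 7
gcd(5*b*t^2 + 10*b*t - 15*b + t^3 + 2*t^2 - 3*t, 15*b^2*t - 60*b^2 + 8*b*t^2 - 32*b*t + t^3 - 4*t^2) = 5*b + t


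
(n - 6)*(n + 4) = n^2 - 2*n - 24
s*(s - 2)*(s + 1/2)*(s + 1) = s^4 - s^3/2 - 5*s^2/2 - s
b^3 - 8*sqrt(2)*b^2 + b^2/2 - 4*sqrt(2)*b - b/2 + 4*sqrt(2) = (b - 1/2)*(b + 1)*(b - 8*sqrt(2))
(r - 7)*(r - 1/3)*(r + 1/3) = r^3 - 7*r^2 - r/9 + 7/9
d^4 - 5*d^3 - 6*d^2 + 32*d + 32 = (d - 4)^2*(d + 1)*(d + 2)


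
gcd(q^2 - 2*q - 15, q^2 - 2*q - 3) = 1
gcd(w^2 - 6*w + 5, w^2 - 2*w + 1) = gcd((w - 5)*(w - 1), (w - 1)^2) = w - 1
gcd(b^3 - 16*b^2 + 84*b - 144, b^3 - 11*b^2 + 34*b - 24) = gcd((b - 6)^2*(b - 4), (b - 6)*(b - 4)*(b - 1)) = b^2 - 10*b + 24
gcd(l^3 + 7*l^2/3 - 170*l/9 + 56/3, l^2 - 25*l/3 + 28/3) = l - 4/3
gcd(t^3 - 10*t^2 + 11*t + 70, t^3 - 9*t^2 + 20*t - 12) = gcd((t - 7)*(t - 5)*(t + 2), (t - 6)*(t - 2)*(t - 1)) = 1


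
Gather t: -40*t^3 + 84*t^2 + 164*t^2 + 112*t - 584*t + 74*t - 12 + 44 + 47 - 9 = -40*t^3 + 248*t^2 - 398*t + 70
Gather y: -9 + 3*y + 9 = 3*y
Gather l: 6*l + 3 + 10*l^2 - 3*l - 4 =10*l^2 + 3*l - 1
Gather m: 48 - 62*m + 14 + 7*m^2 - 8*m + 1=7*m^2 - 70*m + 63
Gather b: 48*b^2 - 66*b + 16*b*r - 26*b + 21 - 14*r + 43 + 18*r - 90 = 48*b^2 + b*(16*r - 92) + 4*r - 26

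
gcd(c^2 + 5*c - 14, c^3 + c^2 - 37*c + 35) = c + 7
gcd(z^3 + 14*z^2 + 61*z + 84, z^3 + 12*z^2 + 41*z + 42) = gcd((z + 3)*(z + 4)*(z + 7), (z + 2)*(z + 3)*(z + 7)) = z^2 + 10*z + 21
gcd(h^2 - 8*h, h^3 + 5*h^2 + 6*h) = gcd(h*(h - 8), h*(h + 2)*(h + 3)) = h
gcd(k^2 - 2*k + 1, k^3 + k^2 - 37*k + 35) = k - 1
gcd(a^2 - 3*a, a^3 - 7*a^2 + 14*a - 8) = 1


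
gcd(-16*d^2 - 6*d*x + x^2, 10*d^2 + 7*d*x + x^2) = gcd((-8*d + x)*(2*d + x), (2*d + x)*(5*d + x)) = 2*d + x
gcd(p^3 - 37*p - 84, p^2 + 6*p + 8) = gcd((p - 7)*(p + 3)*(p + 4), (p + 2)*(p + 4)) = p + 4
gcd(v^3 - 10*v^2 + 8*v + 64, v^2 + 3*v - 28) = v - 4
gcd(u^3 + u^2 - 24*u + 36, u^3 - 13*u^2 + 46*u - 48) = u^2 - 5*u + 6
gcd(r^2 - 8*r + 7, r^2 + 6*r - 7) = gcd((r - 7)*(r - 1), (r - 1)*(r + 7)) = r - 1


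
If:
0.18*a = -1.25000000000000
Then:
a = -6.94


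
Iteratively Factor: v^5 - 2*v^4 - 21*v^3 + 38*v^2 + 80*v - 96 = (v + 4)*(v^4 - 6*v^3 + 3*v^2 + 26*v - 24) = (v - 3)*(v + 4)*(v^3 - 3*v^2 - 6*v + 8) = (v - 3)*(v - 1)*(v + 4)*(v^2 - 2*v - 8) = (v - 3)*(v - 1)*(v + 2)*(v + 4)*(v - 4)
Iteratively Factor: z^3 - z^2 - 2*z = (z - 2)*(z^2 + z) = (z - 2)*(z + 1)*(z)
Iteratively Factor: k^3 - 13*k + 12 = (k - 1)*(k^2 + k - 12) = (k - 3)*(k - 1)*(k + 4)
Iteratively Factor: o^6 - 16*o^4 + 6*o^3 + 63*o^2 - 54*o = (o - 2)*(o^5 + 2*o^4 - 12*o^3 - 18*o^2 + 27*o) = (o - 2)*(o - 1)*(o^4 + 3*o^3 - 9*o^2 - 27*o) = o*(o - 2)*(o - 1)*(o^3 + 3*o^2 - 9*o - 27) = o*(o - 2)*(o - 1)*(o + 3)*(o^2 - 9) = o*(o - 3)*(o - 2)*(o - 1)*(o + 3)*(o + 3)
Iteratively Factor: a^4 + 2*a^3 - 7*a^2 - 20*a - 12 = (a + 1)*(a^3 + a^2 - 8*a - 12) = (a + 1)*(a + 2)*(a^2 - a - 6) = (a + 1)*(a + 2)^2*(a - 3)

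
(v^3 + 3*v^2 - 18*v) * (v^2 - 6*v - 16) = v^5 - 3*v^4 - 52*v^3 + 60*v^2 + 288*v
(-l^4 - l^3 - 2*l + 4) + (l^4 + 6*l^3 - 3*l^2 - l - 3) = 5*l^3 - 3*l^2 - 3*l + 1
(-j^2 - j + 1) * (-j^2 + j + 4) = j^4 - 6*j^2 - 3*j + 4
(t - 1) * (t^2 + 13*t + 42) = t^3 + 12*t^2 + 29*t - 42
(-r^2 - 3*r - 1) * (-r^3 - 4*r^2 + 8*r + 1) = r^5 + 7*r^4 + 5*r^3 - 21*r^2 - 11*r - 1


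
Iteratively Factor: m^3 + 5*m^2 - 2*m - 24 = (m - 2)*(m^2 + 7*m + 12) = (m - 2)*(m + 3)*(m + 4)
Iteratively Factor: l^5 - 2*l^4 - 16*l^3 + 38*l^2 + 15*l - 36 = (l + 4)*(l^4 - 6*l^3 + 8*l^2 + 6*l - 9) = (l + 1)*(l + 4)*(l^3 - 7*l^2 + 15*l - 9) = (l - 3)*(l + 1)*(l + 4)*(l^2 - 4*l + 3) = (l - 3)*(l - 1)*(l + 1)*(l + 4)*(l - 3)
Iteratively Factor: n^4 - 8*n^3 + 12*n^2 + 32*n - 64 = (n + 2)*(n^3 - 10*n^2 + 32*n - 32) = (n - 4)*(n + 2)*(n^2 - 6*n + 8) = (n - 4)^2*(n + 2)*(n - 2)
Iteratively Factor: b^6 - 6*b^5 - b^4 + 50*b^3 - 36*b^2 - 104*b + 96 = (b + 2)*(b^5 - 8*b^4 + 15*b^3 + 20*b^2 - 76*b + 48) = (b - 2)*(b + 2)*(b^4 - 6*b^3 + 3*b^2 + 26*b - 24) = (b - 4)*(b - 2)*(b + 2)*(b^3 - 2*b^2 - 5*b + 6) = (b - 4)*(b - 3)*(b - 2)*(b + 2)*(b^2 + b - 2) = (b - 4)*(b - 3)*(b - 2)*(b + 2)^2*(b - 1)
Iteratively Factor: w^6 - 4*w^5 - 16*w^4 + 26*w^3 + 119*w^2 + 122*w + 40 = (w + 1)*(w^5 - 5*w^4 - 11*w^3 + 37*w^2 + 82*w + 40) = (w + 1)*(w + 2)*(w^4 - 7*w^3 + 3*w^2 + 31*w + 20) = (w - 5)*(w + 1)*(w + 2)*(w^3 - 2*w^2 - 7*w - 4) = (w - 5)*(w + 1)^2*(w + 2)*(w^2 - 3*w - 4) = (w - 5)*(w - 4)*(w + 1)^2*(w + 2)*(w + 1)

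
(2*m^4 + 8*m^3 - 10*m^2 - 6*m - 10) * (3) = 6*m^4 + 24*m^3 - 30*m^2 - 18*m - 30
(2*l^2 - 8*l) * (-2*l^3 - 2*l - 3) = -4*l^5 + 16*l^4 - 4*l^3 + 10*l^2 + 24*l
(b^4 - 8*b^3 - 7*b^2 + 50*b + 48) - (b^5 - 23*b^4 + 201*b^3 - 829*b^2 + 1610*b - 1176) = -b^5 + 24*b^4 - 209*b^3 + 822*b^2 - 1560*b + 1224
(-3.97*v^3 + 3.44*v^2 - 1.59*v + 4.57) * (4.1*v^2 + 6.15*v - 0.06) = -16.277*v^5 - 10.3115*v^4 + 14.8752*v^3 + 8.7521*v^2 + 28.2009*v - 0.2742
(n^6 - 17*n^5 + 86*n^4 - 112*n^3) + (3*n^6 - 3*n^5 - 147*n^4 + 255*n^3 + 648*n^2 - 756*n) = 4*n^6 - 20*n^5 - 61*n^4 + 143*n^3 + 648*n^2 - 756*n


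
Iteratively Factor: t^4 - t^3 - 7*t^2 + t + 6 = (t - 3)*(t^3 + 2*t^2 - t - 2) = (t - 3)*(t + 1)*(t^2 + t - 2) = (t - 3)*(t - 1)*(t + 1)*(t + 2)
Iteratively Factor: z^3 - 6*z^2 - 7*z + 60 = (z - 5)*(z^2 - z - 12) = (z - 5)*(z + 3)*(z - 4)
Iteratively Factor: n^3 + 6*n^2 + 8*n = (n + 2)*(n^2 + 4*n) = n*(n + 2)*(n + 4)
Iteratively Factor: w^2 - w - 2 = (w - 2)*(w + 1)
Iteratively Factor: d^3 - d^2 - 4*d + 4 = (d + 2)*(d^2 - 3*d + 2) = (d - 1)*(d + 2)*(d - 2)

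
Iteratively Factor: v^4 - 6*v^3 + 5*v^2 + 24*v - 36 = (v - 3)*(v^3 - 3*v^2 - 4*v + 12) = (v - 3)*(v + 2)*(v^2 - 5*v + 6) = (v - 3)*(v - 2)*(v + 2)*(v - 3)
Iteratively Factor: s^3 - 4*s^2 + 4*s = (s - 2)*(s^2 - 2*s) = (s - 2)^2*(s)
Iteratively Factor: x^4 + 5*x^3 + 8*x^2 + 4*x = (x)*(x^3 + 5*x^2 + 8*x + 4) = x*(x + 2)*(x^2 + 3*x + 2) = x*(x + 2)^2*(x + 1)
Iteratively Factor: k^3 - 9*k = (k - 3)*(k^2 + 3*k) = (k - 3)*(k + 3)*(k)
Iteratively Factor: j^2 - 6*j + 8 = (j - 2)*(j - 4)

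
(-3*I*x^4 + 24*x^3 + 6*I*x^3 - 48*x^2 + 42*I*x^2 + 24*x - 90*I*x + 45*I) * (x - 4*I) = -3*I*x^5 + 12*x^4 + 6*I*x^4 - 24*x^3 - 54*I*x^3 + 192*x^2 + 102*I*x^2 - 360*x - 51*I*x + 180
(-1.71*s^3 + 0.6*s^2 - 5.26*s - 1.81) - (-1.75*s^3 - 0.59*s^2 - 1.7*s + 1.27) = 0.04*s^3 + 1.19*s^2 - 3.56*s - 3.08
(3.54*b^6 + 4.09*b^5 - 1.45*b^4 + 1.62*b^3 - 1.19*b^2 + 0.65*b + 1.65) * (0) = 0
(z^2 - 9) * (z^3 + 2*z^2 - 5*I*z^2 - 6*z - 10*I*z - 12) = z^5 + 2*z^4 - 5*I*z^4 - 15*z^3 - 10*I*z^3 - 30*z^2 + 45*I*z^2 + 54*z + 90*I*z + 108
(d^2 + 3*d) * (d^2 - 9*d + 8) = d^4 - 6*d^3 - 19*d^2 + 24*d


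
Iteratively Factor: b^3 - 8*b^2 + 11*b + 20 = (b - 5)*(b^2 - 3*b - 4) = (b - 5)*(b - 4)*(b + 1)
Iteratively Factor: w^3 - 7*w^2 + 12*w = (w - 3)*(w^2 - 4*w) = (w - 4)*(w - 3)*(w)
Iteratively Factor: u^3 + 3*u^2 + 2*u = (u + 2)*(u^2 + u) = u*(u + 2)*(u + 1)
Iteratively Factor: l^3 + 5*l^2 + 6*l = (l + 2)*(l^2 + 3*l) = (l + 2)*(l + 3)*(l)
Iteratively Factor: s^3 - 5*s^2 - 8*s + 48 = (s - 4)*(s^2 - s - 12) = (s - 4)*(s + 3)*(s - 4)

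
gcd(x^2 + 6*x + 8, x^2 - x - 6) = x + 2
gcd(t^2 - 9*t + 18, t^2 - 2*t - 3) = t - 3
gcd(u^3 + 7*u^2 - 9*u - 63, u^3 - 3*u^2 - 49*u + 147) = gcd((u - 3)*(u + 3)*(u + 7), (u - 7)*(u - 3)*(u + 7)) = u^2 + 4*u - 21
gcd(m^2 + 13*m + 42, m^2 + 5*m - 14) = m + 7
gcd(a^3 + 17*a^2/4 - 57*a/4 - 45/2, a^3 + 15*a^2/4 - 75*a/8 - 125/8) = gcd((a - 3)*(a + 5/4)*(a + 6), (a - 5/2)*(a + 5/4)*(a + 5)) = a + 5/4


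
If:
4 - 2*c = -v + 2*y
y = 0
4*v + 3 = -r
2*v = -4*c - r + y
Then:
No Solution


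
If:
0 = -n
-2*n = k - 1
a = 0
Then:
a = 0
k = 1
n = 0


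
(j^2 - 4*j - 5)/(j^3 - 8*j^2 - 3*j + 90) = (j + 1)/(j^2 - 3*j - 18)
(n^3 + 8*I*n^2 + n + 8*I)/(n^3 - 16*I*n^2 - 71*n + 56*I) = (n^2 + 9*I*n - 8)/(n^2 - 15*I*n - 56)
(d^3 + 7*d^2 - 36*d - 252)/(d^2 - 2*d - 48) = (d^2 + d - 42)/(d - 8)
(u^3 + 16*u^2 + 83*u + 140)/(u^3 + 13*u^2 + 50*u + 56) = (u + 5)/(u + 2)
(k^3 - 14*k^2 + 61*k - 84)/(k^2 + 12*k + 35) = (k^3 - 14*k^2 + 61*k - 84)/(k^2 + 12*k + 35)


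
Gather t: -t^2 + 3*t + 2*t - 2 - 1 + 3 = -t^2 + 5*t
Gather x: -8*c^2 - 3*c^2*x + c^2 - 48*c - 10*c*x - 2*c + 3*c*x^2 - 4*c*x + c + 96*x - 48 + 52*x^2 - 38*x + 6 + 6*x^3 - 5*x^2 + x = -7*c^2 - 49*c + 6*x^3 + x^2*(3*c + 47) + x*(-3*c^2 - 14*c + 59) - 42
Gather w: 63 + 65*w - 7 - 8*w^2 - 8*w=-8*w^2 + 57*w + 56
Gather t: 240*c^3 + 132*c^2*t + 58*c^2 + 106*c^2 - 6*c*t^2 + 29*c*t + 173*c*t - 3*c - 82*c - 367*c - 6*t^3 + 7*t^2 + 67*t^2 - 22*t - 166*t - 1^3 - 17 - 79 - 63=240*c^3 + 164*c^2 - 452*c - 6*t^3 + t^2*(74 - 6*c) + t*(132*c^2 + 202*c - 188) - 160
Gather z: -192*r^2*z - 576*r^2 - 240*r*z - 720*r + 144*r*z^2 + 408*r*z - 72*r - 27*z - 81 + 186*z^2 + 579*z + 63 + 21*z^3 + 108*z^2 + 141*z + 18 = -576*r^2 - 792*r + 21*z^3 + z^2*(144*r + 294) + z*(-192*r^2 + 168*r + 693)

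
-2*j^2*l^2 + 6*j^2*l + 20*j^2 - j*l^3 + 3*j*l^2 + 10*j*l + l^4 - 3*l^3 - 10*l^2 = (-2*j + l)*(j + l)*(l - 5)*(l + 2)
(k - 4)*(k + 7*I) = k^2 - 4*k + 7*I*k - 28*I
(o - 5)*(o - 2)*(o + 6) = o^3 - o^2 - 32*o + 60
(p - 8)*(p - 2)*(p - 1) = p^3 - 11*p^2 + 26*p - 16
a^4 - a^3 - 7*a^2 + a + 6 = (a - 3)*(a - 1)*(a + 1)*(a + 2)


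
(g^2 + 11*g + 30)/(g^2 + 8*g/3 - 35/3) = 3*(g + 6)/(3*g - 7)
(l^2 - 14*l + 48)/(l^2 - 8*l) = (l - 6)/l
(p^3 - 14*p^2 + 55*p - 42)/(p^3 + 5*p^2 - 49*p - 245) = (p^2 - 7*p + 6)/(p^2 + 12*p + 35)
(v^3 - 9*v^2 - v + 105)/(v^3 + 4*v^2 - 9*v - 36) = (v^2 - 12*v + 35)/(v^2 + v - 12)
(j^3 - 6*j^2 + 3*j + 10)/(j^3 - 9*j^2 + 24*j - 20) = (j + 1)/(j - 2)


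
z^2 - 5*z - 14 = (z - 7)*(z + 2)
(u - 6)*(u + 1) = u^2 - 5*u - 6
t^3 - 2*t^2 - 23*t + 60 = (t - 4)*(t - 3)*(t + 5)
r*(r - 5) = r^2 - 5*r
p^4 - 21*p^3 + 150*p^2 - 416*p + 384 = (p - 8)^2*(p - 3)*(p - 2)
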